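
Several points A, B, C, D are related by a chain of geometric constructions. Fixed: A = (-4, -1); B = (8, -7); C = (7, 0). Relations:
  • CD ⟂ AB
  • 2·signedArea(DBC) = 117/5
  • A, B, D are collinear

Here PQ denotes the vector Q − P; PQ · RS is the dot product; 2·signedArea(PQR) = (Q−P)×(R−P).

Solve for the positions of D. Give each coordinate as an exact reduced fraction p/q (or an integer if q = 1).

D = (22/5, -26/5)

1. D_x = 22/5  [A, B, D are collinear ∩ CD ⟂ AB]
2. D_y = -26/5  [A, B, D are collinear ∩ CD ⟂ AB]
   → D = (22/5, -26/5)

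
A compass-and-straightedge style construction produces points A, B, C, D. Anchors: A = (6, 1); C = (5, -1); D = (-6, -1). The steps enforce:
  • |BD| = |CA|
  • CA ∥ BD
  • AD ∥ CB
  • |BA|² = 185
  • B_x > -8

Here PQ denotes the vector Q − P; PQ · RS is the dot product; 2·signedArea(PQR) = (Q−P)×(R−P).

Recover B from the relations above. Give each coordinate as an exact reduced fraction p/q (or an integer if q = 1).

1. B_x = -7  [CA ∥ BD ∩ AD ∥ CB]
2. B_y = -3  [CA ∥ BD ∩ AD ∥ CB]
   → B = (-7, -3)

B = (-7, -3)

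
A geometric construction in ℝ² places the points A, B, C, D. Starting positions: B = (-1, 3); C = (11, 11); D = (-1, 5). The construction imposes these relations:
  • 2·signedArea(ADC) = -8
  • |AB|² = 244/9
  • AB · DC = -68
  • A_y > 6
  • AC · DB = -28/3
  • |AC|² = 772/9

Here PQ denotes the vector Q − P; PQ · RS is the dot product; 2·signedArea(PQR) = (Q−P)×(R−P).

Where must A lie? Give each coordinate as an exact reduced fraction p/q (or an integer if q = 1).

A = (3, 19/3)

1. A_x = 3  [AB · DC = -68 ∩ 2·signedArea(ADC) = -8]
2. A_y = 19/3  [AB · DC = -68 ∩ 2·signedArea(ADC) = -8]
   → A = (3, 19/3)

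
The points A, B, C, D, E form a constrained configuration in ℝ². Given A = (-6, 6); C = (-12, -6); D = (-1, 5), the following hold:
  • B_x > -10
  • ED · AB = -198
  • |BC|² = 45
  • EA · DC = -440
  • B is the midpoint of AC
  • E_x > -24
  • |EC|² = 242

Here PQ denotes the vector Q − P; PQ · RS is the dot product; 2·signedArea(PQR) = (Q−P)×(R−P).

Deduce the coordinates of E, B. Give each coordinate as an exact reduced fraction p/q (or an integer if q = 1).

1. E_x = -23  [line 11·x + 11·y + 440 = 0 ∩ |EC|² = 242]
2. E_y = -17  [line 11·x + 11·y + 440 = 0 ∩ |EC|² = 242]
   → E = (-23, -17)
3. B_x = -9  [ED · AB = -198 ∩ B is the midpoint of AC]
4. B_y = 0  [ED · AB = -198 ∩ B is the midpoint of AC]
   → B = (-9, 0)

B = (-9, 0)
E = (-23, -17)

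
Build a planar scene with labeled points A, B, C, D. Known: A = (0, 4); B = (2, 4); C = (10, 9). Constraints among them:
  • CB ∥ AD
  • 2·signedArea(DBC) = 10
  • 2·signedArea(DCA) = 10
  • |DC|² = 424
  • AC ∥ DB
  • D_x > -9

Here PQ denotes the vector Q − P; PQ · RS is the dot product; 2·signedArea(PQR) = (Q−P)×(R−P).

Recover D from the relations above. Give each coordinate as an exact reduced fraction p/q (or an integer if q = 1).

D = (-8, -1)

1. D_x = -8  [AC ∥ DB ∩ CB ∥ AD]
2. D_y = -1  [AC ∥ DB ∩ CB ∥ AD]
   → D = (-8, -1)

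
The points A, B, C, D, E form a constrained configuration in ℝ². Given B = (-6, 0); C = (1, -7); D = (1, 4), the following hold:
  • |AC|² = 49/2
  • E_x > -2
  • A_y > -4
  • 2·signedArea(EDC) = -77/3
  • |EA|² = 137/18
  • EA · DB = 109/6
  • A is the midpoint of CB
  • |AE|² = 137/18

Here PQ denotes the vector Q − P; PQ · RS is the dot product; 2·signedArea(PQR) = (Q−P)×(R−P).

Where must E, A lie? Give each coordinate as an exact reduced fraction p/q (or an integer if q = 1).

A = (-5/2, -7/2)
E = (-4/3, -1)

1. E_x = -4/3  [2·signedArea(EDC) = -77/3]
2. A_x = -5/2  [A is the midpoint of CB]
3. A_y = -7/2  [A is the midpoint of CB]
   → A = (-5/2, -7/2)
4. E_x = -4/3  [EA · DB = 109/6 ∩ 2·signedArea(EDC) = -77/3]
5. E_y = -1  [EA · DB = 109/6 ∩ 2·signedArea(EDC) = -77/3]
   → E = (-4/3, -1)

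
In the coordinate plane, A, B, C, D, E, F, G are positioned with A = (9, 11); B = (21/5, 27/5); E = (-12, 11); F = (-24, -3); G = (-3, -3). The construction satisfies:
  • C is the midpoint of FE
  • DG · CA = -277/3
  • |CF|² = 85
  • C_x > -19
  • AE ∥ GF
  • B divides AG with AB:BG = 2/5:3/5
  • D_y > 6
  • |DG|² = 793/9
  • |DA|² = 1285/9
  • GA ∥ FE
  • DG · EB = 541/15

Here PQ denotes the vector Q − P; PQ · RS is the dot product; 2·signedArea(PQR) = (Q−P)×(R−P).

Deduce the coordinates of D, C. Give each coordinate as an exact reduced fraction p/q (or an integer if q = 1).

1. D_x = -2  [line -81/5·x + 28/5·y + -1018/15 = 0 ∩ |DG|² = 793/9]
2. D_y = 19/3  [line -81/5·x + 28/5·y + -1018/15 = 0 ∩ |DG|² = 793/9]
   → D = (-2, 19/3)
3. C_x = -18  [DG · CA = -277/3 ∩ C is the midpoint of FE]
4. C_y = 4  [DG · CA = -277/3 ∩ C is the midpoint of FE]
   → C = (-18, 4)

C = (-18, 4)
D = (-2, 19/3)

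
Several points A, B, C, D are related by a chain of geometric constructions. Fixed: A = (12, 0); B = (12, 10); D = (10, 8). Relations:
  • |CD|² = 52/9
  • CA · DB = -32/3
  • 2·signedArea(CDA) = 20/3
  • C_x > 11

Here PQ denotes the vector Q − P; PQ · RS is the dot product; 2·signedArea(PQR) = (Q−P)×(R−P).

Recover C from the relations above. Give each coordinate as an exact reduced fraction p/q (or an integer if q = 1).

C = (34/3, 6)

1. C_x = 34/3  [2·signedArea(CDA) = 20/3 ∩ CA · DB = -32/3]
2. C_y = 6  [2·signedArea(CDA) = 20/3 ∩ CA · DB = -32/3]
   → C = (34/3, 6)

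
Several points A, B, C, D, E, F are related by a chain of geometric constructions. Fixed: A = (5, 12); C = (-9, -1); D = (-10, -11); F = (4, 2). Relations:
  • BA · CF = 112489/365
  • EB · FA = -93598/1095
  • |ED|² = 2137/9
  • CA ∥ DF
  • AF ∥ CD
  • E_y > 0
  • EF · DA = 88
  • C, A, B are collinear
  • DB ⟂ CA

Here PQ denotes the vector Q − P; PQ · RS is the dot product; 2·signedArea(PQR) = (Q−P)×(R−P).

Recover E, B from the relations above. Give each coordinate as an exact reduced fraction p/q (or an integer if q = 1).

1. B_x = -5301/365  [C, A, B are collinear ∩ DB ⟂ CA]
2. B_y = -2237/365  [C, A, B are collinear ∩ DB ⟂ CA]
   → B = (-5301/365, -2237/365)
3. E_x = -1/3  [EF · DA = 88 ∩ EB · FA = -93598/1095]
4. E_y = 1  [EF · DA = 88 ∩ EB · FA = -93598/1095]
   → E = (-1/3, 1)

B = (-5301/365, -2237/365)
E = (-1/3, 1)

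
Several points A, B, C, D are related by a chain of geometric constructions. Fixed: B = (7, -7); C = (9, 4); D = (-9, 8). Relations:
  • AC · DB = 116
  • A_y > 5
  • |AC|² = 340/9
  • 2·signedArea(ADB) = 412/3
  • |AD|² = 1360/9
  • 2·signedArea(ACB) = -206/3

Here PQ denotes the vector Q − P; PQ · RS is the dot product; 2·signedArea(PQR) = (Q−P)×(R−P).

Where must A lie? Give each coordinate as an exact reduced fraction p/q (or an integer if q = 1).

1. A_x = 3  [AC · DB = 116 ∩ 2·signedArea(ACB) = -206/3]
2. A_y = 16/3  [AC · DB = 116 ∩ 2·signedArea(ACB) = -206/3]
   → A = (3, 16/3)

A = (3, 16/3)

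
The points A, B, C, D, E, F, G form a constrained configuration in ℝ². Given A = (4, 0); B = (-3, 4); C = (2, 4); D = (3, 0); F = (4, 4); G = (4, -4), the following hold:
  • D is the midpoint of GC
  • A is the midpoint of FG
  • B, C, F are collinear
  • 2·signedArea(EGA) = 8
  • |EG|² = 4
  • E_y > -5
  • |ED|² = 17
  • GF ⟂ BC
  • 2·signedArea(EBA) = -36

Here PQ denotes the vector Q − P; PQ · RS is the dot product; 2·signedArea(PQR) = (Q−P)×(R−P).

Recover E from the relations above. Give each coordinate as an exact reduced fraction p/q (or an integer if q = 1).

1. E_x = 2  [2·signedArea(EBA) = -36 ∩ 2·signedArea(EGA) = 8]
2. E_y = -4  [2·signedArea(EBA) = -36 ∩ 2·signedArea(EGA) = 8]
   → E = (2, -4)

E = (2, -4)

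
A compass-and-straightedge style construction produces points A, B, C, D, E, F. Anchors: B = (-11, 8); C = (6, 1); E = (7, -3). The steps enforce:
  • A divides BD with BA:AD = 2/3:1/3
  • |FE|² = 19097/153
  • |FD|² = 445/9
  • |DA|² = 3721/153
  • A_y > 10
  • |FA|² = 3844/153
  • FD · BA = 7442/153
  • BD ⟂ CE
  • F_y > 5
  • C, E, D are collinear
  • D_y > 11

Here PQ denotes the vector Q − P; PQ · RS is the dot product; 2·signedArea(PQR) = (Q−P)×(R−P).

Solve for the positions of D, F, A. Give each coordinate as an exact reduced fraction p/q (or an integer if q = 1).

1. D_x = 57/17  [C, E, D are collinear ∩ BD ⟂ CE]
2. D_y = 197/17  [C, E, D are collinear ∩ BD ⟂ CE]
   → D = (57/17, 197/17)
3. A_x = -73/51  [A divides BD with BA:AD = 2/3:1/3]
4. A_y = 530/51  [A divides BD with BA:AD = 2/3:1/3]
   → A = (-73/51, 530/51)
5. F_x = -11/51  [line -488/51·x + -122/51·y + 1708/153 = 0 ∩ |FE|² = 19097/153]
6. F_y = 94/17  [line -488/51·x + -122/51·y + 1708/153 = 0 ∩ |FE|² = 19097/153]
   → F = (-11/51, 94/17)

A = (-73/51, 530/51)
D = (57/17, 197/17)
F = (-11/51, 94/17)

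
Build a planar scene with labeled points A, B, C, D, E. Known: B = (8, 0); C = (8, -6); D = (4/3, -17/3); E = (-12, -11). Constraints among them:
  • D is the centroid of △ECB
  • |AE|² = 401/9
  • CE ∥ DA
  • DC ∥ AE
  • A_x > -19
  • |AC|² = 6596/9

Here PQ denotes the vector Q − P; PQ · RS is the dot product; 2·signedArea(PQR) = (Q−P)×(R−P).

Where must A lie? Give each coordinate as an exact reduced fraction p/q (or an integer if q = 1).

A = (-56/3, -32/3)

1. A_x = -56/3  [DC ∥ AE ∩ CE ∥ DA]
2. A_y = -32/3  [DC ∥ AE ∩ CE ∥ DA]
   → A = (-56/3, -32/3)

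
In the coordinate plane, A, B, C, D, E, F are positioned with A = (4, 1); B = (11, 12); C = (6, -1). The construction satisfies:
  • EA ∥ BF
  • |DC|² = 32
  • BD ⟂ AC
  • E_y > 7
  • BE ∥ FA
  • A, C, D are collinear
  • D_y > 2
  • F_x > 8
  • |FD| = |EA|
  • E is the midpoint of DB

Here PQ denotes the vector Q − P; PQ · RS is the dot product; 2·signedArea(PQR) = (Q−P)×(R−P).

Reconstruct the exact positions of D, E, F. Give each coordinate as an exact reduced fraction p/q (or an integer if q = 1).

D = (2, 3)
E = (13/2, 15/2)
F = (17/2, 11/2)

1. D_x = 2  [A, C, D are collinear ∩ BD ⟂ AC]
2. D_y = 3  [A, C, D are collinear ∩ BD ⟂ AC]
   → D = (2, 3)
3. E_x = 13/2  [E is the midpoint of DB]
4. E_y = 15/2  [E is the midpoint of DB]
   → E = (13/2, 15/2)
5. F_x = 17/2  [BE ∥ FA ∩ EA ∥ BF]
6. F_y = 11/2  [BE ∥ FA ∩ EA ∥ BF]
   → F = (17/2, 11/2)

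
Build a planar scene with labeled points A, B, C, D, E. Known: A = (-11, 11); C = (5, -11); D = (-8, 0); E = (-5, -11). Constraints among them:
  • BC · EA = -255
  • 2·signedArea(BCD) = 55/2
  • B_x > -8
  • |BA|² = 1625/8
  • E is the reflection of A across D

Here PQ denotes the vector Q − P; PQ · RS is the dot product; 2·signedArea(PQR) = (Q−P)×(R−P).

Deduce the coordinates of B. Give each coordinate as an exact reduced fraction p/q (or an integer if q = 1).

B = (-29/4, -11/4)

1. B_x = -29/4  [BC · EA = -255 ∩ 2·signedArea(BCD) = 55/2]
2. B_y = -11/4  [BC · EA = -255 ∩ 2·signedArea(BCD) = 55/2]
   → B = (-29/4, -11/4)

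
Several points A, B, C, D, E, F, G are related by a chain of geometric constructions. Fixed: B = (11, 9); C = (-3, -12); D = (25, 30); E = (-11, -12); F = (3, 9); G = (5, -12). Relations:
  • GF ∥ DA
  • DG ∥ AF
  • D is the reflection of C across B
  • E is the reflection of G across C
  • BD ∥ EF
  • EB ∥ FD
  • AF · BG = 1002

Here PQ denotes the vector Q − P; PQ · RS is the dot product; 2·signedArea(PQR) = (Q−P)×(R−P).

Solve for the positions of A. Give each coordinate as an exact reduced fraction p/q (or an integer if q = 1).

A = (23, 51)

1. A_x = 23  [DG ∥ AF ∩ GF ∥ DA]
2. A_y = 51  [DG ∥ AF ∩ GF ∥ DA]
   → A = (23, 51)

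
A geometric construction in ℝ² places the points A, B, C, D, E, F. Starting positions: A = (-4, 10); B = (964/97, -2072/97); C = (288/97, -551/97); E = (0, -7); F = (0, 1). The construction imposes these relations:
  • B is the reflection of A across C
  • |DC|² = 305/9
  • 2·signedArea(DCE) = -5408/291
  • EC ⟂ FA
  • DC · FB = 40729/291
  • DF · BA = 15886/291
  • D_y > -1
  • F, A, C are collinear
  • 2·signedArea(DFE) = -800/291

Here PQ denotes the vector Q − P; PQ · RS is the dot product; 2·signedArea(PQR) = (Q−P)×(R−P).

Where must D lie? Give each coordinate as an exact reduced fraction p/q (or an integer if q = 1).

D = (-100/291, -260/291)

1. D_x = -100/291  [2·signedArea(DFE) = -800/291 ∩ DF · BA = 15886/291]
2. D_y = -260/291  [2·signedArea(DFE) = -800/291 ∩ DF · BA = 15886/291]
   → D = (-100/291, -260/291)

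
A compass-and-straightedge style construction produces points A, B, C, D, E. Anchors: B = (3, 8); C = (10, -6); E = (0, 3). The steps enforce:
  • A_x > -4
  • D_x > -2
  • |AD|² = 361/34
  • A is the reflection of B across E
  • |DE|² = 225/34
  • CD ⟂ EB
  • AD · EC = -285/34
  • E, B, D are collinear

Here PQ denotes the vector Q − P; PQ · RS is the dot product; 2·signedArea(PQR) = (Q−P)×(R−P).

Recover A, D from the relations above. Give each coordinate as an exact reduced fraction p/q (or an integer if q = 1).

A = (-3, -2)
D = (-45/34, 27/34)

1. A_x = -3  [A is the reflection of B across E]
2. A_y = -2  [A is the reflection of B across E]
   → A = (-3, -2)
3. D_x = -45/34  [E, B, D are collinear ∩ CD ⟂ EB]
4. D_y = 27/34  [E, B, D are collinear ∩ CD ⟂ EB]
   → D = (-45/34, 27/34)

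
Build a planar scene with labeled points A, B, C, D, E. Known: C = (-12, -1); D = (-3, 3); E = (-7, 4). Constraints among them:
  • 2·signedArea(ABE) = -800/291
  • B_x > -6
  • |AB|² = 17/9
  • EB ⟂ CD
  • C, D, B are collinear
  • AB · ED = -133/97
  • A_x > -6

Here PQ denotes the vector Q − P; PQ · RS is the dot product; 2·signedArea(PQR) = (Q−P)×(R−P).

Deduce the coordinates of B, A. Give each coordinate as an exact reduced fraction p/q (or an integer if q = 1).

1. B_x = -579/97  [C, D, B are collinear ∩ EB ⟂ CD]
2. B_y = 163/97  [C, D, B are collinear ∩ EB ⟂ CD]
   → B = (-579/97, 163/97)
3. A_x = -1549/291  [2·signedArea(ABE) = -800/291 ∩ AB · ED = -133/97]
4. A_y = 842/291  [2·signedArea(ABE) = -800/291 ∩ AB · ED = -133/97]
   → A = (-1549/291, 842/291)

A = (-1549/291, 842/291)
B = (-579/97, 163/97)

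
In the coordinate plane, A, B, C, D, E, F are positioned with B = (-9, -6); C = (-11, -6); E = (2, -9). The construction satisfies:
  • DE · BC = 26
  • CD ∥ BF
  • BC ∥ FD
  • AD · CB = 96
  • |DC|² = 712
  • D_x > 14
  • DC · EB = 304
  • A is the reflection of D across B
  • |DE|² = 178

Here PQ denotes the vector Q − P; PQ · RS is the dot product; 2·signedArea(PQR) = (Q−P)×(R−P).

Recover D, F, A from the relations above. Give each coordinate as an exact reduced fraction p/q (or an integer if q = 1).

1. D_x = 15  [DC · EB = 304 ∩ DE · BC = 26]
2. D_y = -12  [DC · EB = 304 ∩ DE · BC = 26]
   → D = (15, -12)
3. F_x = 17  [BC ∥ FD ∩ CD ∥ BF]
4. F_y = -12  [BC ∥ FD ∩ CD ∥ BF]
   → F = (17, -12)
5. A_x = -33  [A is the reflection of D across B]
6. A_y = 0  [A is the reflection of D across B]
   → A = (-33, 0)

A = (-33, 0)
D = (15, -12)
F = (17, -12)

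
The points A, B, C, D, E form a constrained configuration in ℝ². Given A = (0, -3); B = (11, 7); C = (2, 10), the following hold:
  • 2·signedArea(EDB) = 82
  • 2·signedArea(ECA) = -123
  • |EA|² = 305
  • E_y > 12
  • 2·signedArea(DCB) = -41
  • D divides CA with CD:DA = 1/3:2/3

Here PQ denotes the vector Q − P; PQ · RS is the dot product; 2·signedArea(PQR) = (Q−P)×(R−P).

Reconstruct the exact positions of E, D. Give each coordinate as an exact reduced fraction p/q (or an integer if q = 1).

1. E_x = -7  [line 13·x + -2·y + 117 = 0 ∩ |EA|² = 305]
2. E_y = 13  [line 13·x + -2·y + 117 = 0 ∩ |EA|² = 305]
   → E = (-7, 13)
3. D_x = 4/3  [2·signedArea(EDB) = 82 ∩ D divides CA with CD:DA = 1/3:2/3]
4. D_y = 17/3  [2·signedArea(EDB) = 82 ∩ D divides CA with CD:DA = 1/3:2/3]
   → D = (4/3, 17/3)

D = (4/3, 17/3)
E = (-7, 13)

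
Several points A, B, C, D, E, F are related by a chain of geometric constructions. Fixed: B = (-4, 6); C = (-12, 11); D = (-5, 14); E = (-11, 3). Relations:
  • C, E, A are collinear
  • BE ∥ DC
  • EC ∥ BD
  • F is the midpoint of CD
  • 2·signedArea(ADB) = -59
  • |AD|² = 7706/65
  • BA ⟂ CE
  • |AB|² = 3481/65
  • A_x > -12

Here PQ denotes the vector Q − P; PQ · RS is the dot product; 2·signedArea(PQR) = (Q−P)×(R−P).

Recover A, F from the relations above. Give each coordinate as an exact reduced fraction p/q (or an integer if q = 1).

A = (-732/65, 331/65)
F = (-17/2, 25/2)

1. A_x = -732/65  [C, E, A are collinear ∩ BA ⟂ CE]
2. A_y = 331/65  [C, E, A are collinear ∩ BA ⟂ CE]
   → A = (-732/65, 331/65)
3. F_x = -17/2  [F is the midpoint of CD]
4. F_y = 25/2  [F is the midpoint of CD]
   → F = (-17/2, 25/2)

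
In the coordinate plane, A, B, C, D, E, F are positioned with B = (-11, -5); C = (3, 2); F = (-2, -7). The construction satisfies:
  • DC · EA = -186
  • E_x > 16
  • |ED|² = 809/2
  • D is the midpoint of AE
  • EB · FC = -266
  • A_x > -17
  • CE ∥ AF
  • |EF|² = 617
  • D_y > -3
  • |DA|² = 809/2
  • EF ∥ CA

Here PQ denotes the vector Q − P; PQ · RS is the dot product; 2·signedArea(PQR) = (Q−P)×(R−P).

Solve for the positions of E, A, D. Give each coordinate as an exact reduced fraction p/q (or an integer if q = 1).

A = (-16, -14)
D = (1/2, -5/2)
E = (17, 9)

1. E_x = 17  [line -5·x + -9·y + 166 = 0 ∩ |EF|² = 617]
2. E_y = 9  [line -5·x + -9·y + 166 = 0 ∩ |EF|² = 617]
   → E = (17, 9)
3. A_x = -16  [CE ∥ AF ∩ EF ∥ CA]
4. A_y = -14  [CE ∥ AF ∩ EF ∥ CA]
   → A = (-16, -14)
5. D_x = 1/2  [D is the midpoint of AE]
6. D_y = -5/2  [D is the midpoint of AE]
   → D = (1/2, -5/2)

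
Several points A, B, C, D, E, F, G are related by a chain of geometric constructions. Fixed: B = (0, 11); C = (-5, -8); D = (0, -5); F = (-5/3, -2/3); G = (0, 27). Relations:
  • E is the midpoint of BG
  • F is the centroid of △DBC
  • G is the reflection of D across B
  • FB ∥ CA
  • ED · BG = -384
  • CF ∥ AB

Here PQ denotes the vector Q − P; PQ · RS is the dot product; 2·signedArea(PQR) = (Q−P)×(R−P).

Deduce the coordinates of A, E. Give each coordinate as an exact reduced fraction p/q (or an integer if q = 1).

A = (-10/3, 11/3)
E = (0, 19)

1. A_x = -10/3  [CF ∥ AB ∩ FB ∥ CA]
2. A_y = 11/3  [CF ∥ AB ∩ FB ∥ CA]
   → A = (-10/3, 11/3)
3. E_x = 0  [E is the midpoint of BG]
4. E_y = 19  [E is the midpoint of BG]
   → E = (0, 19)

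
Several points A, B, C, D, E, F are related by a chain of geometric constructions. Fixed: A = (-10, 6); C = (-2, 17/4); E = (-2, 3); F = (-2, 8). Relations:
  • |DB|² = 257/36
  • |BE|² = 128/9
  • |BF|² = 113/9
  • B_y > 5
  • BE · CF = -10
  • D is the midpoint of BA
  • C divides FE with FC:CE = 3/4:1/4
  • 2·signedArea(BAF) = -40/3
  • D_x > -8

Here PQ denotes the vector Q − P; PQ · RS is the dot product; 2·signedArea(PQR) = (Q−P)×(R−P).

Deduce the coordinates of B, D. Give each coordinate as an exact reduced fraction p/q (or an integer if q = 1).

1. B_x = -14/3  [BE · CF = -10 ∩ 2·signedArea(BAF) = -40/3]
2. B_y = 17/3  [BE · CF = -10 ∩ 2·signedArea(BAF) = -40/3]
   → B = (-14/3, 17/3)
3. D_x = -22/3  [D is the midpoint of BA]
4. D_y = 35/6  [D is the midpoint of BA]
   → D = (-22/3, 35/6)

B = (-14/3, 17/3)
D = (-22/3, 35/6)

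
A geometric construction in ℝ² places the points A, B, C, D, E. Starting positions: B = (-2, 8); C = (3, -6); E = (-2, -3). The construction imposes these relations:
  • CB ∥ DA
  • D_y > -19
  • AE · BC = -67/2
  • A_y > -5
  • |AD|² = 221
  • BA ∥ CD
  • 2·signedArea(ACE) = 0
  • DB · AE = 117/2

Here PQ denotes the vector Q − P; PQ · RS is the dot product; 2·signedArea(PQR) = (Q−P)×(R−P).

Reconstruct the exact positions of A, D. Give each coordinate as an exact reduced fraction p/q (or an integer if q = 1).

1. A_x = 1/2  [2·signedArea(ACE) = 0 ∩ AE · BC = -67/2]
2. A_y = -9/2  [2·signedArea(ACE) = 0 ∩ AE · BC = -67/2]
   → A = (1/2, -9/2)
3. D_x = 11/2  [CB ∥ DA ∩ BA ∥ CD]
4. D_y = -37/2  [CB ∥ DA ∩ BA ∥ CD]
   → D = (11/2, -37/2)

A = (1/2, -9/2)
D = (11/2, -37/2)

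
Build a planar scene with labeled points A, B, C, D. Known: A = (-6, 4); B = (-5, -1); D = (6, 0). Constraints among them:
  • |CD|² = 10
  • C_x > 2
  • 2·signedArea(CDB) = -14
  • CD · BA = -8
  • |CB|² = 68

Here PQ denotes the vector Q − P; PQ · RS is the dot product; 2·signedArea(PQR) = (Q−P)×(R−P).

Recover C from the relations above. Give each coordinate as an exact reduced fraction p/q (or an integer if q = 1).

1. C_x = 3  [2·signedArea(CDB) = -14 ∩ CD · BA = -8]
2. C_y = 1  [2·signedArea(CDB) = -14 ∩ CD · BA = -8]
   → C = (3, 1)

C = (3, 1)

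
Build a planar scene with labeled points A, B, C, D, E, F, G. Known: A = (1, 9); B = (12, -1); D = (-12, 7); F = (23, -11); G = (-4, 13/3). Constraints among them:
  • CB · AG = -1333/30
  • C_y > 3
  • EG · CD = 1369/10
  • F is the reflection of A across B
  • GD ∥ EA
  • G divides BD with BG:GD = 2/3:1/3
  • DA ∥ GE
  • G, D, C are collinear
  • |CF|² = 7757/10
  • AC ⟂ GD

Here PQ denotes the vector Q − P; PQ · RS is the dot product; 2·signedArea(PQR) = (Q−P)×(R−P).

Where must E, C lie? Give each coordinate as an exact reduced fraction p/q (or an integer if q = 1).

C = (-9/10, 33/10)
E = (9, 19/3)

1. E_x = 9  [GD ∥ EA ∩ DA ∥ GE]
2. E_y = 19/3  [GD ∥ EA ∩ DA ∥ GE]
   → E = (9, 19/3)
3. C_x = -9/10  [G, D, C are collinear ∩ AC ⟂ GD]
4. C_y = 33/10  [G, D, C are collinear ∩ AC ⟂ GD]
   → C = (-9/10, 33/10)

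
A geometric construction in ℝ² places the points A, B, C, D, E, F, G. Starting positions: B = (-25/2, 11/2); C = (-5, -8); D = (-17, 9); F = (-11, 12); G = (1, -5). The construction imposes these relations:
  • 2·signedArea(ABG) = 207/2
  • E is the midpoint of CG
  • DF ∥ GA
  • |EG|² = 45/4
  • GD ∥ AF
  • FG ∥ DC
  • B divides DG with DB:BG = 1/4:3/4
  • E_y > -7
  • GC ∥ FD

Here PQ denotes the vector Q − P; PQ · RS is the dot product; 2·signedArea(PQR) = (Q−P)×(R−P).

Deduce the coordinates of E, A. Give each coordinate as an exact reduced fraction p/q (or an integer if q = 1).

A = (7, -2)
E = (-2, -13/2)

1. E_x = -2  [E is the midpoint of CG]
2. E_y = -13/2  [E is the midpoint of CG]
   → E = (-2, -13/2)
3. A_x = 7  [GD ∥ AF ∩ DF ∥ GA]
4. A_y = -2  [GD ∥ AF ∩ DF ∥ GA]
   → A = (7, -2)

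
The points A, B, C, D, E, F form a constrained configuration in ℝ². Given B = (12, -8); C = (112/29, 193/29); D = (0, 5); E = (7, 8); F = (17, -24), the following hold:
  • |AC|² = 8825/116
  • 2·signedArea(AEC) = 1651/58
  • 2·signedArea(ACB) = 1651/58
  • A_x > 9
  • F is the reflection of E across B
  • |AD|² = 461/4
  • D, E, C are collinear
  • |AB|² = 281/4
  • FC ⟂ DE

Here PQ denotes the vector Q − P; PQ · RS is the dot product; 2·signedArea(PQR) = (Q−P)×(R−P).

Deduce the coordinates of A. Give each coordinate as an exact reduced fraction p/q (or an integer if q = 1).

A = (19/2, 0)

1. A_x = 19/2  [2·signedArea(AEC) = 1651/58 ∩ 2·signedArea(ACB) = 1651/58]
2. A_y = 0  [2·signedArea(AEC) = 1651/58 ∩ 2·signedArea(ACB) = 1651/58]
   → A = (19/2, 0)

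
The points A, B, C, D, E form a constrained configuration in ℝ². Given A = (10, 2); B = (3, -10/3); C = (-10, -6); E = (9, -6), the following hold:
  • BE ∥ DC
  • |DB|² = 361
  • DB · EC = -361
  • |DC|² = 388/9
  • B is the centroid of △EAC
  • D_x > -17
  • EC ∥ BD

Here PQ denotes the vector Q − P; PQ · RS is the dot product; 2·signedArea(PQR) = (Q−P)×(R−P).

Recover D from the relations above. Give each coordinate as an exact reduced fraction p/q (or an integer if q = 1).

D = (-16, -10/3)

1. D_x = -16  [BE ∥ DC ∩ EC ∥ BD]
2. D_y = -10/3  [BE ∥ DC ∩ EC ∥ BD]
   → D = (-16, -10/3)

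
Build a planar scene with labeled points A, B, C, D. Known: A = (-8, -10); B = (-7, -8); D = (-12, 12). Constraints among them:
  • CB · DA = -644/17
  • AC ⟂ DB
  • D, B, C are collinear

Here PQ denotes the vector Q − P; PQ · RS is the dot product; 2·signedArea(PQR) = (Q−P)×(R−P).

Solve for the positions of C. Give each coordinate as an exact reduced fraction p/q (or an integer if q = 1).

C = (-112/17, -164/17)

1. C_x = -112/17  [D, B, C are collinear ∩ AC ⟂ DB]
2. C_y = -164/17  [D, B, C are collinear ∩ AC ⟂ DB]
   → C = (-112/17, -164/17)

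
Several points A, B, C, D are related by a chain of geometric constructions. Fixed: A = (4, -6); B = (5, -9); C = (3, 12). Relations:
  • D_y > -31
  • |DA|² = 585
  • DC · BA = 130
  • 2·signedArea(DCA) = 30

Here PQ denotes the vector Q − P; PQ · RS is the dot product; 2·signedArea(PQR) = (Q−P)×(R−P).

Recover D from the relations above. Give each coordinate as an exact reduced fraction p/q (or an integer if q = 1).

1. D_x = 7  [2·signedArea(DCA) = 30 ∩ DC · BA = 130]
2. D_y = -30  [2·signedArea(DCA) = 30 ∩ DC · BA = 130]
   → D = (7, -30)

D = (7, -30)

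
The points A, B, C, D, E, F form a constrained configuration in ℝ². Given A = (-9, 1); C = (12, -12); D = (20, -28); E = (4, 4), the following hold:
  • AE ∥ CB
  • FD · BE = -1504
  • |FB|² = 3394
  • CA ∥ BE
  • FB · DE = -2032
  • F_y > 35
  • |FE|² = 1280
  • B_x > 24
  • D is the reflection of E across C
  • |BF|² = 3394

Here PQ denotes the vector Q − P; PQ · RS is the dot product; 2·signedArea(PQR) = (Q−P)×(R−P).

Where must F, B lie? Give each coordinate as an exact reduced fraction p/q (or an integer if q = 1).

1. B_x = 25  [CA ∥ BE ∩ AE ∥ CB]
2. B_y = -9  [CA ∥ BE ∩ AE ∥ CB]
   → B = (25, -9)
3. F_x = -12  [FD · BE = -1504 ∩ FB · DE = -2032]
4. F_y = 36  [FD · BE = -1504 ∩ FB · DE = -2032]
   → F = (-12, 36)

B = (25, -9)
F = (-12, 36)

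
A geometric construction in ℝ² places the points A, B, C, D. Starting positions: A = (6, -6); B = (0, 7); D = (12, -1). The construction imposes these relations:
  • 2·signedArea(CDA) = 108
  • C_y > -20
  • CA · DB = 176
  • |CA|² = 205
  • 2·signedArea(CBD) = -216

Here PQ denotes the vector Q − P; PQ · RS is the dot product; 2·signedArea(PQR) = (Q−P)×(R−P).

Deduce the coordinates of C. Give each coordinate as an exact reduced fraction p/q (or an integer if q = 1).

C = (12, -19)

1. C_x = 12  [2·signedArea(CDA) = 108 ∩ CA · DB = 176]
2. C_y = -19  [2·signedArea(CDA) = 108 ∩ CA · DB = 176]
   → C = (12, -19)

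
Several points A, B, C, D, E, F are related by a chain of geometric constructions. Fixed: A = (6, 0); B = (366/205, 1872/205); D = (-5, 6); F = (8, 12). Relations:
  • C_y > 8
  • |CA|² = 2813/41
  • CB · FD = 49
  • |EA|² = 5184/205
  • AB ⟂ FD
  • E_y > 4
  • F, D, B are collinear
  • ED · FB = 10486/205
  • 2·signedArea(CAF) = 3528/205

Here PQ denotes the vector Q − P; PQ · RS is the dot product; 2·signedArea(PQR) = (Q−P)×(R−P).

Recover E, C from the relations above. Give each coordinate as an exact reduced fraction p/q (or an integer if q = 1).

1. E_x = 798/205  [line 1274/205·x + 588/205·y + -7644/205 = 0 ∩ |EA|² = 5184/205]
2. E_y = 936/205  [line 1274/205·x + 588/205·y + -7644/205 = 0 ∩ |EA|² = 5184/205]
   → E = (798/205, 936/205)
3. C_x = 1219/205  [2·signedArea(CAF) = 3528/205 ∩ CB · FD = 49]
4. C_y = 1698/205  [2·signedArea(CAF) = 3528/205 ∩ CB · FD = 49]
   → C = (1219/205, 1698/205)

C = (1219/205, 1698/205)
E = (798/205, 936/205)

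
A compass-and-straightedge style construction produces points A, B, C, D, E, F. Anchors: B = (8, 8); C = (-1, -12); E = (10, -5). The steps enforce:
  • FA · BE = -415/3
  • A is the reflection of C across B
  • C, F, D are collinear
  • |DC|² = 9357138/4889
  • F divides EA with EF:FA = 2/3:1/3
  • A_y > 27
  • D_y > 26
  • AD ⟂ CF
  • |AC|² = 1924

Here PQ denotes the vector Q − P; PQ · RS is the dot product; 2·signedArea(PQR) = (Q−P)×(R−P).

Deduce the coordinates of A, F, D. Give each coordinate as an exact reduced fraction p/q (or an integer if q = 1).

A = (17, 28)
D = (96772/4889, 129513/4889)
F = (44/3, 17)

1. A_x = 17  [A is the reflection of C across B]
2. A_y = 28  [A is the reflection of C across B]
   → A = (17, 28)
3. F_x = 44/3  [F divides EA with EF:FA = 2/3:1/3]
4. F_y = 17  [F divides EA with EF:FA = 2/3:1/3]
   → F = (44/3, 17)
5. D_x = 96772/4889  [C, F, D are collinear ∩ AD ⟂ CF]
6. D_y = 129513/4889  [C, F, D are collinear ∩ AD ⟂ CF]
   → D = (96772/4889, 129513/4889)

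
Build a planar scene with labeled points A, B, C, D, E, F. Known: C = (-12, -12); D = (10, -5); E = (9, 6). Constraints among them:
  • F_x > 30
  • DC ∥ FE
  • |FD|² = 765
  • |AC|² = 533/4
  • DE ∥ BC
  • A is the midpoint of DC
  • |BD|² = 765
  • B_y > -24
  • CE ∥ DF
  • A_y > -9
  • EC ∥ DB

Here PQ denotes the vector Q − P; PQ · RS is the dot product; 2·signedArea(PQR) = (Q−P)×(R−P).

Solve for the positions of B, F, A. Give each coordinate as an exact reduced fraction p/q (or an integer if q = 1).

A = (-1, -17/2)
B = (-11, -23)
F = (31, 13)

1. B_x = -11  [DE ∥ BC ∩ EC ∥ DB]
2. B_y = -23  [DE ∥ BC ∩ EC ∥ DB]
   → B = (-11, -23)
3. F_x = 31  [DC ∥ FE ∩ CE ∥ DF]
4. F_y = 13  [DC ∥ FE ∩ CE ∥ DF]
   → F = (31, 13)
5. A_x = -1  [A is the midpoint of DC]
6. A_y = -17/2  [A is the midpoint of DC]
   → A = (-1, -17/2)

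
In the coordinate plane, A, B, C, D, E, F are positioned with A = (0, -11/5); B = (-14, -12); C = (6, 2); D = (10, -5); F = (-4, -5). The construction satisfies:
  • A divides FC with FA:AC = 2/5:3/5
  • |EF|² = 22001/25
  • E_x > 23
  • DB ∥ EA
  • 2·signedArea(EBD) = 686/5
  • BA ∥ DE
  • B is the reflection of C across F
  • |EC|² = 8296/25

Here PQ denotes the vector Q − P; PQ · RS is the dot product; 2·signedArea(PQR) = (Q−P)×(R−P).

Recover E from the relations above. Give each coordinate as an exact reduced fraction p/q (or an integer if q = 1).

E = (24, 24/5)

1. E_x = 24  [DB ∥ EA ∩ BA ∥ DE]
2. E_y = 24/5  [DB ∥ EA ∩ BA ∥ DE]
   → E = (24, 24/5)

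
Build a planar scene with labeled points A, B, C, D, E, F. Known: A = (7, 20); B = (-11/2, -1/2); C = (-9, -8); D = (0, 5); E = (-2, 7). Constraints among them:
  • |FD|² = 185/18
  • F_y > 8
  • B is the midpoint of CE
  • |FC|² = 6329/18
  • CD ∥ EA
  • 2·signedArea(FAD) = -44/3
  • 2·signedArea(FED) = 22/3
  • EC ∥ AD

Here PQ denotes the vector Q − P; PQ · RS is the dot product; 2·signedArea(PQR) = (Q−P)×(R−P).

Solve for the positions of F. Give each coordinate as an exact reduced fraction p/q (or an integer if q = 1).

1. F_x = 1/2  [2·signedArea(FAD) = -44/3 ∩ 2·signedArea(FED) = 22/3]
2. F_y = 49/6  [2·signedArea(FAD) = -44/3 ∩ 2·signedArea(FED) = 22/3]
   → F = (1/2, 49/6)

F = (1/2, 49/6)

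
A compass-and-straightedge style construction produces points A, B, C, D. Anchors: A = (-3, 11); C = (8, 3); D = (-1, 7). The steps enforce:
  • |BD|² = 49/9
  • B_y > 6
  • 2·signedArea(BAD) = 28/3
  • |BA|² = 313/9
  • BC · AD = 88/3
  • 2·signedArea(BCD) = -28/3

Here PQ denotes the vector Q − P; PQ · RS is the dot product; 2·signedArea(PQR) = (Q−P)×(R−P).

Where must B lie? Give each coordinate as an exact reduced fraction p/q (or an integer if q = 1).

1. B_x = 4/3  [BC · AD = 88/3 ∩ 2·signedArea(BAD) = 28/3]
2. B_y = 7  [BC · AD = 88/3 ∩ 2·signedArea(BAD) = 28/3]
   → B = (4/3, 7)

B = (4/3, 7)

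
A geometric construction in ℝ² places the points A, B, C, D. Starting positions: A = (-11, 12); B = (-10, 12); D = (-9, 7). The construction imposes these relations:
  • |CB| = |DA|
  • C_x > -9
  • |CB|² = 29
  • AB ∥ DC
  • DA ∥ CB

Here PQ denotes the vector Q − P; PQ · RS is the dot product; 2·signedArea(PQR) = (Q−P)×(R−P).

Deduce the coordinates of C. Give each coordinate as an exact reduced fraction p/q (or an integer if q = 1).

C = (-8, 7)

1. C_x = -8  [DA ∥ CB ∩ AB ∥ DC]
2. C_y = 7  [DA ∥ CB ∩ AB ∥ DC]
   → C = (-8, 7)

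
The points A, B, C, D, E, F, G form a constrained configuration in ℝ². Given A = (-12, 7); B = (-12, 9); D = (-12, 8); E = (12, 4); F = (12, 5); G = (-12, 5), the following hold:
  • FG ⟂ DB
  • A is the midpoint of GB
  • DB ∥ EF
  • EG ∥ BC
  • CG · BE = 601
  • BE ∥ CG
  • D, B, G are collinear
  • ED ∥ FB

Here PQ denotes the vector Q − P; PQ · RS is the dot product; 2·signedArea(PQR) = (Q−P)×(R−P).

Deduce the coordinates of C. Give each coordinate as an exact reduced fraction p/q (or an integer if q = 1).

C = (-36, 10)

1. C_x = -36  [BE ∥ CG ∩ EG ∥ BC]
2. C_y = 10  [BE ∥ CG ∩ EG ∥ BC]
   → C = (-36, 10)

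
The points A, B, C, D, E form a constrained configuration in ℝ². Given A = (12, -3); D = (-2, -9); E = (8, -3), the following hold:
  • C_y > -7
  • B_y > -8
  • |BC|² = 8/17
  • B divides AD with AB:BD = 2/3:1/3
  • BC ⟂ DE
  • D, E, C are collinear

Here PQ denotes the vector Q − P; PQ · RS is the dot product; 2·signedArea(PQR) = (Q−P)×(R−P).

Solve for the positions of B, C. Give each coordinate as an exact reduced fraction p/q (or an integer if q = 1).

1. B_x = 8/3  [B divides AD with AB:BD = 2/3:1/3]
2. B_y = -7  [B divides AD with AB:BD = 2/3:1/3]
   → B = (8/3, -7)
3. C_x = 118/51  [D, E, C are collinear ∩ BC ⟂ DE]
4. C_y = -109/17  [D, E, C are collinear ∩ BC ⟂ DE]
   → C = (118/51, -109/17)

B = (8/3, -7)
C = (118/51, -109/17)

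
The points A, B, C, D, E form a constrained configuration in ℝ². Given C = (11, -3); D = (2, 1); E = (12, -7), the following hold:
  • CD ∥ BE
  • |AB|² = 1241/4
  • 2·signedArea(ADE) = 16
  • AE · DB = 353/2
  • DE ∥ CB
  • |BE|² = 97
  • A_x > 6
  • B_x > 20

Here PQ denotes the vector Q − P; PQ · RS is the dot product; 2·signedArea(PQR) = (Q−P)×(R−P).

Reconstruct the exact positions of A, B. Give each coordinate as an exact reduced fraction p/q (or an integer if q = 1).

1. B_x = 21  [CD ∥ BE ∩ DE ∥ CB]
2. B_y = -11  [CD ∥ BE ∩ DE ∥ CB]
   → B = (21, -11)
3. A_x = 13/2  [2·signedArea(ADE) = 16 ∩ AE · DB = 353/2]
4. A_y = -1  [2·signedArea(ADE) = 16 ∩ AE · DB = 353/2]
   → A = (13/2, -1)

A = (13/2, -1)
B = (21, -11)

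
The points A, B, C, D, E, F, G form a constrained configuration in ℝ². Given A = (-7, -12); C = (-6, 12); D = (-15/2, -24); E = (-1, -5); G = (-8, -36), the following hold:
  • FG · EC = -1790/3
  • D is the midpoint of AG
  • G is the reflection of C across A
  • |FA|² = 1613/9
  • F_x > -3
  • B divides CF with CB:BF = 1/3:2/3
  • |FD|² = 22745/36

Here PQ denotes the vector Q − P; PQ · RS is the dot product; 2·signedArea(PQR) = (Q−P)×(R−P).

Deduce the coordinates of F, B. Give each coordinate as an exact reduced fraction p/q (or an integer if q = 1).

B = (-44/9, 74/9)
F = (-8/3, 2/3)

1. F_x = -8/3  [line 5·x + -17·y + 74/3 = 0 ∩ |FD|² = 22745/36]
2. F_y = 2/3  [line 5·x + -17·y + 74/3 = 0 ∩ |FD|² = 22745/36]
   → F = (-8/3, 2/3)
3. B_x = -44/9  [B divides CF with CB:BF = 1/3:2/3]
4. B_y = 74/9  [B divides CF with CB:BF = 1/3:2/3]
   → B = (-44/9, 74/9)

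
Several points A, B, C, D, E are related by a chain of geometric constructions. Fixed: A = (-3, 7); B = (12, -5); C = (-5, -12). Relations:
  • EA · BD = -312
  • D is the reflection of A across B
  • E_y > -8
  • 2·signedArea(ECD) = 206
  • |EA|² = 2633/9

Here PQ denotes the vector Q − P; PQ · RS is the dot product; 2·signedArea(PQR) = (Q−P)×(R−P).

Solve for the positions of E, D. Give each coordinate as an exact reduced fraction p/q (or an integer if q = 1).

D = (27, -17)
E = (19/3, -22/3)

1. D_x = 27  [D is the reflection of A across B]
2. D_y = -17  [D is the reflection of A across B]
   → D = (27, -17)
3. E_x = 19/3  [EA · BD = -312 ∩ 2·signedArea(ECD) = 206]
4. E_y = -22/3  [EA · BD = -312 ∩ 2·signedArea(ECD) = 206]
   → E = (19/3, -22/3)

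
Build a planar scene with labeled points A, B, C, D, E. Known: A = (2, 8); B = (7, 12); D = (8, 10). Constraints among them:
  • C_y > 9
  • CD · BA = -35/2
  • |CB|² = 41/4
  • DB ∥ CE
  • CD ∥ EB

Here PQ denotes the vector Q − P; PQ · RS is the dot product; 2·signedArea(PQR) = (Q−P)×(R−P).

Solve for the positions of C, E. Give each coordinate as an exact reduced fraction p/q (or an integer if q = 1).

1. C_x = 9/2  [line 5·x + 4·y + -125/2 = 0 ∩ |CB|² = 41/4]
2. C_y = 10  [line 5·x + 4·y + -125/2 = 0 ∩ |CB|² = 41/4]
   → C = (9/2, 10)
3. E_x = 7/2  [CD ∥ EB ∩ DB ∥ CE]
4. E_y = 12  [CD ∥ EB ∩ DB ∥ CE]
   → E = (7/2, 12)

C = (9/2, 10)
E = (7/2, 12)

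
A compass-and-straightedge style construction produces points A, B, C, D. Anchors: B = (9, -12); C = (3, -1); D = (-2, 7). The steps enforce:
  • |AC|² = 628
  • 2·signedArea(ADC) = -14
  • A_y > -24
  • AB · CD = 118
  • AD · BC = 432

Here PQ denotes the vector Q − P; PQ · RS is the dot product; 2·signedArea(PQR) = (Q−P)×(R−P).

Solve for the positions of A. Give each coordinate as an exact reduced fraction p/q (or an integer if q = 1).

1. A_x = 15  [AD · BC = 432 ∩ AB · CD = 118]
2. A_y = -23  [AD · BC = 432 ∩ AB · CD = 118]
   → A = (15, -23)

A = (15, -23)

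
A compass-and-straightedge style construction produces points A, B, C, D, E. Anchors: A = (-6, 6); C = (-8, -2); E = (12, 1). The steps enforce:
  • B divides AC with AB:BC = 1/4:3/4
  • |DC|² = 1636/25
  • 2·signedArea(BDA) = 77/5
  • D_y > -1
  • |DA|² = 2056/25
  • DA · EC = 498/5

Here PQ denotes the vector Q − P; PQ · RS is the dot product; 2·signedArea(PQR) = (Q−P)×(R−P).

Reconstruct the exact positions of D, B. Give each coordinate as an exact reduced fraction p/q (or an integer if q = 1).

B = (-13/2, 4)
D = (0, -4/5)

1. D_x = 0  [line 20·x + 3·y + 12/5 = 0 ∩ |DC|² = 1636/25]
2. D_y = -4/5  [line 20·x + 3·y + 12/5 = 0 ∩ |DC|² = 1636/25]
   → D = (0, -4/5)
3. B_x = -13/2  [B divides AC with AB:BC = 1/4:3/4]
4. B_y = 4  [B divides AC with AB:BC = 1/4:3/4]
   → B = (-13/2, 4)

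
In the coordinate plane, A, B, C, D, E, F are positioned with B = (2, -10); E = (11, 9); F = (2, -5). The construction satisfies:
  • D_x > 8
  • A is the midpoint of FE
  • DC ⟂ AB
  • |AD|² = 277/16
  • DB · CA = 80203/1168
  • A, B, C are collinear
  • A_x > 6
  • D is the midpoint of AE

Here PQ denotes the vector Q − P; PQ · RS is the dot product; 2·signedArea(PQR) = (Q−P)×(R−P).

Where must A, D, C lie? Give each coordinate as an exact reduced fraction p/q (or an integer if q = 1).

A = (13/2, 2)
C = (2315/292, 424/73)
D = (35/4, 11/2)

1. A_x = 13/2  [A is the midpoint of FE]
2. A_y = 2  [A is the midpoint of FE]
   → A = (13/2, 2)
3. D_x = 35/4  [D is the midpoint of AE]
4. D_y = 11/2  [D is the midpoint of AE]
   → D = (35/4, 11/2)
5. C_x = 2315/292  [A, B, C are collinear ∩ DC ⟂ AB]
6. C_y = 424/73  [A, B, C are collinear ∩ DC ⟂ AB]
   → C = (2315/292, 424/73)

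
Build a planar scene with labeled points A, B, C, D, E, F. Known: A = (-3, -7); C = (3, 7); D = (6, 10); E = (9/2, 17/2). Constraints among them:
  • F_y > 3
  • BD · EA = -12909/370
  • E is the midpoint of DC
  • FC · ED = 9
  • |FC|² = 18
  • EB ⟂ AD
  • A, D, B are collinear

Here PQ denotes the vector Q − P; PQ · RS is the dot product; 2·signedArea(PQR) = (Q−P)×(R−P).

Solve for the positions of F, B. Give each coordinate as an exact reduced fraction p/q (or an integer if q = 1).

1. F_x = 0  [line -3/2·x + -3/2·y + 6 = 0 ∩ |FC|² = 18]
2. F_y = 4  [line -3/2·x + -3/2·y + 6 = 0 ∩ |FC|² = 18]
   → F = (0, 4)
3. B_x = 1869/370  [A, D, B are collinear ∩ EB ⟂ AD]
4. B_y = 3037/370  [A, D, B are collinear ∩ EB ⟂ AD]
   → B = (1869/370, 3037/370)

B = (1869/370, 3037/370)
F = (0, 4)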